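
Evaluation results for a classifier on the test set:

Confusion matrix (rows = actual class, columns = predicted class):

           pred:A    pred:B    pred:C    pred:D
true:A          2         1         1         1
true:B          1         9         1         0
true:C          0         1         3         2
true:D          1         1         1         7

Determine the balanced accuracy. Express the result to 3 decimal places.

Balanced accuracy = mean of per-class recall.
  A: recall = 2/5 = 0.4000
  B: recall = 9/11 = 0.8182
  C: recall = 3/6 = 0.5000
  D: recall = 7/10 = 0.7000
Mean = (0.4000 + 0.8182 + 0.5000 + 0.7000) / 4 = 0.605

0.605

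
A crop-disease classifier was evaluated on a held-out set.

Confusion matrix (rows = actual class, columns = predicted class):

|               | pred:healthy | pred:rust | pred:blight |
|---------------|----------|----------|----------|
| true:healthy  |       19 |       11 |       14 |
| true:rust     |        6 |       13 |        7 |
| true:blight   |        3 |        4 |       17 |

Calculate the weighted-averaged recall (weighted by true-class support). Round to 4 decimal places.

0.5213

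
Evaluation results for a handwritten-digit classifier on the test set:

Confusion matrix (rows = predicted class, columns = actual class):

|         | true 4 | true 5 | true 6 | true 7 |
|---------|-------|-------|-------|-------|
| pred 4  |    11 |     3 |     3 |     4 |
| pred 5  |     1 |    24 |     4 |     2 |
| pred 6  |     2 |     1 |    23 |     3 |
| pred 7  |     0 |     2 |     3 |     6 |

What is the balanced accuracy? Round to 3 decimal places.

0.671

Balanced accuracy = mean of per-class recall.
  4: recall = 11/14 = 0.7857
  5: recall = 24/30 = 0.8000
  6: recall = 23/33 = 0.6970
  7: recall = 6/15 = 0.4000
Mean = (0.7857 + 0.8000 + 0.6970 + 0.4000) / 4 = 0.671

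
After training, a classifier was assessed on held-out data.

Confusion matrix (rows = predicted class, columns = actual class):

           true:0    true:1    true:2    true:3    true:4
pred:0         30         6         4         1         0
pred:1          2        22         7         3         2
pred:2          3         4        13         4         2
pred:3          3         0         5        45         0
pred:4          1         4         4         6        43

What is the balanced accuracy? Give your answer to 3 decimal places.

Balanced accuracy = mean of per-class recall.
  0: recall = 30/39 = 0.7692
  1: recall = 22/36 = 0.6111
  2: recall = 13/33 = 0.3939
  3: recall = 45/59 = 0.7627
  4: recall = 43/47 = 0.9149
Mean = (0.7692 + 0.6111 + 0.3939 + 0.7627 + 0.9149) / 5 = 0.690

0.690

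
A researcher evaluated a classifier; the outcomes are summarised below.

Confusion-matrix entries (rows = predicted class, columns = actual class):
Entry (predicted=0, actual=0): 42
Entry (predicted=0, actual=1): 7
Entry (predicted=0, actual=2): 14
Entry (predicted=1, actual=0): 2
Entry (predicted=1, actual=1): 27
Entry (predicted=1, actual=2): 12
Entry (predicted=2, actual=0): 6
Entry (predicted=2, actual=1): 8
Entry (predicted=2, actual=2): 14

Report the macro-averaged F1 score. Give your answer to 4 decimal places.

0.6019

Per-class F1 score (2·TP/(2·TP+FP+FN)):
  0: TP=42, FP=7+14=21, FN=2+6=8 → 84/113 = 0.74336
  1: TP=27, FP=2+12=14, FN=7+8=15 → 54/83 = 0.65060
  2: TP=14, FP=6+8=14, FN=14+12=26 → 28/68 = 0.41176
Macro-F1 score = mean = (0.74336 + 0.65060 + 0.41176) / 3 = 0.6019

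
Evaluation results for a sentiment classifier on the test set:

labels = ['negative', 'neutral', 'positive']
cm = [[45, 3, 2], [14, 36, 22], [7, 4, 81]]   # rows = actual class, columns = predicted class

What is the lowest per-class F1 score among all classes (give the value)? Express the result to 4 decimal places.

Per-class F1 score (2·TP/(2·TP+FP+FN)):
  negative: TP=45, FP=14+7=21, FN=3+2=5 → 90/116 = 0.77586
  neutral: TP=36, FP=3+4=7, FN=14+22=36 → 72/115 = 0.62609
  positive: TP=81, FP=2+22=24, FN=7+4=11 → 162/197 = 0.82234
Lowest is class 'neutral' with F1 score = 0.6261.

0.6261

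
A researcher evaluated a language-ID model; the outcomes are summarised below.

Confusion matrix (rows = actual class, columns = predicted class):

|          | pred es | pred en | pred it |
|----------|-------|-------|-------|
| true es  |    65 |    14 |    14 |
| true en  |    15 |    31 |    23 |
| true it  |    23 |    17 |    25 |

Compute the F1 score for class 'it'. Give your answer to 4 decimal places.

0.3937

Take TP from the diagonal, FP from the rest of the 'it' prediction marginal, FN from the rest of the 'it' actual marginal.
F1 score = 2·TP/(2·TP+FP+FN).
it: TP=25, FP=14+23=37, FN=23+17=40 → 50/127 = 0.39370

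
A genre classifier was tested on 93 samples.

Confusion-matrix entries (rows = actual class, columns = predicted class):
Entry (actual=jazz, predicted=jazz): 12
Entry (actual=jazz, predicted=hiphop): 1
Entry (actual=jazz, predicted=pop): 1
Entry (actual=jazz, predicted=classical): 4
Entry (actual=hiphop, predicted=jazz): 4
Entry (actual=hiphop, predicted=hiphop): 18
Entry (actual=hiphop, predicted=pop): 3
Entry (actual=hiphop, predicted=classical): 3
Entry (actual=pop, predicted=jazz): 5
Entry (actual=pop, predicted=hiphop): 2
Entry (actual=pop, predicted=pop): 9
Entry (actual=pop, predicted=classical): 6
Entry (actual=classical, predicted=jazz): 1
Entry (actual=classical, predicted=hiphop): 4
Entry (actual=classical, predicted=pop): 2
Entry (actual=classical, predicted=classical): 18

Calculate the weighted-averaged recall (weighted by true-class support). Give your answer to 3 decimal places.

Per-class recall (TP/(TP+FN)):
  jazz: TP=12, FN=1+1+4=6 → 12/18 = 0.6667
  hiphop: TP=18, FN=4+3+3=10 → 18/28 = 0.6429
  pop: TP=9, FN=5+2+6=13 → 9/22 = 0.4091
  classical: TP=18, FN=1+4+2=7 → 18/25 = 0.7200
Weighted-recall = Σ (supportᵢ/N)·recallᵢ with N=93: (18/93)·0.6667 + (28/93)·0.6429 + (22/93)·0.4091 + (25/93)·0.7200 = 0.613

0.613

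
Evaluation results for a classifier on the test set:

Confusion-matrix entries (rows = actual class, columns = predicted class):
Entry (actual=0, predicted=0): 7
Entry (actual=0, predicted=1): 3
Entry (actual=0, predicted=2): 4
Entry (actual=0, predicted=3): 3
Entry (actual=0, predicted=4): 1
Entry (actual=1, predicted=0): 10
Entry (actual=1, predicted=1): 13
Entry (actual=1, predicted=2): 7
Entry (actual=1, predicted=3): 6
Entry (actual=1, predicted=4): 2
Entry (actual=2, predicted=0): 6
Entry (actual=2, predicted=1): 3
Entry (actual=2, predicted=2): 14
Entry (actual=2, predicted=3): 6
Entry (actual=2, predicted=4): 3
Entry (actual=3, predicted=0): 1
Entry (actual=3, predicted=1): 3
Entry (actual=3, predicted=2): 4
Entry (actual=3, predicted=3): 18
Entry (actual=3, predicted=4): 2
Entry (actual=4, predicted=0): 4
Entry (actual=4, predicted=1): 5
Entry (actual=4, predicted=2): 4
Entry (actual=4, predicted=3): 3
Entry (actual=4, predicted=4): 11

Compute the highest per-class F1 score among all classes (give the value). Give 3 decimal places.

0.563

Per-class F1 score (2·TP/(2·TP+FP+FN)):
  0: TP=7, FP=10+6+1+4=21, FN=3+4+3+1=11 → 14/46 = 0.3043
  1: TP=13, FP=3+3+3+5=14, FN=10+7+6+2=25 → 26/65 = 0.4000
  2: TP=14, FP=4+7+4+4=19, FN=6+3+6+3=18 → 28/65 = 0.4308
  3: TP=18, FP=3+6+6+3=18, FN=1+3+4+2=10 → 36/64 = 0.5625
  4: TP=11, FP=1+2+3+2=8, FN=4+5+4+3=16 → 22/46 = 0.4783
Highest is class '3' with F1 score = 0.563.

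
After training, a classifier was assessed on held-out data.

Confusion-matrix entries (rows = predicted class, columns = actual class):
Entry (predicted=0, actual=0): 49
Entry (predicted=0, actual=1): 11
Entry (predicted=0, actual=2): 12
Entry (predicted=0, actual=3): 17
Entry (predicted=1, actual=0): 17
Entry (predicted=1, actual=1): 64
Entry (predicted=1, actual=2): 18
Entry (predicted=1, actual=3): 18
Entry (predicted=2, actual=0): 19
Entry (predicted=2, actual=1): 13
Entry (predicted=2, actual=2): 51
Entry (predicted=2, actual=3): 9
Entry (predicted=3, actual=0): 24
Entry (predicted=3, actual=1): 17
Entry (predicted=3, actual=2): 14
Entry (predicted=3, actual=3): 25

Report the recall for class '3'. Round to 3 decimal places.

Treat '3' as positive and all other classes as negative.
recall = TP/(TP+FN).
3: TP=25, FN=17+18+9=44 → 25/69 = 0.3623

0.362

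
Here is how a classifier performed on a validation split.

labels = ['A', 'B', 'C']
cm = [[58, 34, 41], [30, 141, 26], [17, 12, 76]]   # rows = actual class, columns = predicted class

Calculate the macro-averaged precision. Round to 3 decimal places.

0.613

Per-class precision (TP/(TP+FP)):
  A: TP=58, FP=30+17=47 → 58/105 = 0.5524
  B: TP=141, FP=34+12=46 → 141/187 = 0.7540
  C: TP=76, FP=41+26=67 → 76/143 = 0.5315
Macro-precision = mean = (0.5524 + 0.7540 + 0.5315) / 3 = 0.613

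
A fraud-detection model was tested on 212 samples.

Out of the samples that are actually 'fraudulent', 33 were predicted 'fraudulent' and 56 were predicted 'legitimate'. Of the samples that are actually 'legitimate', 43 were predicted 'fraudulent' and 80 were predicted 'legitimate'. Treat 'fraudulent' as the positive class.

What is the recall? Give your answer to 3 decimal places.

0.371

Recall = TP/(TP+FN) = 33/(33+56) = 33/89 = 0.371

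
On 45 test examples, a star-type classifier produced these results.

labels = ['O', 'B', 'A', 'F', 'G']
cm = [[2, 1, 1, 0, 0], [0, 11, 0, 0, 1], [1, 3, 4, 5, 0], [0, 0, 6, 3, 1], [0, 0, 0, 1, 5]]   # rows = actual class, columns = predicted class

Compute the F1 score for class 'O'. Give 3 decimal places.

0.571

F1 score = 2·TP/(2·TP+FP+FN).
O: TP=2, FP=0+1+0+0=1, FN=1+1+0+0=2 → 4/7 = 0.5714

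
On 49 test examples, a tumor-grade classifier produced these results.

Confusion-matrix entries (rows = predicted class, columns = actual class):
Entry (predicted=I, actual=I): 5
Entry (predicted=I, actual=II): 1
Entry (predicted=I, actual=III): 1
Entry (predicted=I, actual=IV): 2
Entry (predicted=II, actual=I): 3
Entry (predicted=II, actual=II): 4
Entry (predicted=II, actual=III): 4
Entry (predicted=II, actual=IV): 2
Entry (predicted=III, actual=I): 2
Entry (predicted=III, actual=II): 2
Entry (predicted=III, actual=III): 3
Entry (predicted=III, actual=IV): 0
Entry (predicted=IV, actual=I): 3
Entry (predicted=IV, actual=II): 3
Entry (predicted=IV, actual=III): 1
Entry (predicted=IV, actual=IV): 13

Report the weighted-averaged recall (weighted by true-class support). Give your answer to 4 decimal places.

0.5102

Per-class recall (TP/(TP+FN)):
  I: TP=5, FN=3+2+3=8 → 5/13 = 0.38462
  II: TP=4, FN=1+2+3=6 → 4/10 = 0.40000
  III: TP=3, FN=1+4+1=6 → 3/9 = 0.33333
  IV: TP=13, FN=2+2+0=4 → 13/17 = 0.76471
Weighted-recall = Σ (supportᵢ/N)·recallᵢ with N=49: (13/49)·0.38462 + (10/49)·0.40000 + (9/49)·0.33333 + (17/49)·0.76471 = 0.5102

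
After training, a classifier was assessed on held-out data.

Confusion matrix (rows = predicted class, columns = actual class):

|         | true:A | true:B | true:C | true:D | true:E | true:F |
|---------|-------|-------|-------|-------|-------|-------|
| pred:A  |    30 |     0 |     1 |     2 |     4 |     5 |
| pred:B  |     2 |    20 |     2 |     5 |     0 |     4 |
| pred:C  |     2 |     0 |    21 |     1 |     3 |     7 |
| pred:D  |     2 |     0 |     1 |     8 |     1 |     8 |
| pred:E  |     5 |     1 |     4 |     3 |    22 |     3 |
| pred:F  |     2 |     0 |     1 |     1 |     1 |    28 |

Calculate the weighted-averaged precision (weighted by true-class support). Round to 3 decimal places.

Per-class precision (TP/(TP+FP)):
  A: TP=30, FP=0+1+2+4+5=12 → 30/42 = 0.7143
  B: TP=20, FP=2+2+5+0+4=13 → 20/33 = 0.6061
  C: TP=21, FP=2+0+1+3+7=13 → 21/34 = 0.6176
  D: TP=8, FP=2+0+1+1+8=12 → 8/20 = 0.4000
  E: TP=22, FP=5+1+4+3+3=16 → 22/38 = 0.5789
  F: TP=28, FP=2+0+1+1+1=5 → 28/33 = 0.8485
Weighted-precision = Σ (supportᵢ/N)·precisionᵢ with N=200: (43/200)·0.7143 + (21/200)·0.6061 + (30/200)·0.6176 + (20/200)·0.4000 + (31/200)·0.5789 + (55/200)·0.8485 = 0.673

0.673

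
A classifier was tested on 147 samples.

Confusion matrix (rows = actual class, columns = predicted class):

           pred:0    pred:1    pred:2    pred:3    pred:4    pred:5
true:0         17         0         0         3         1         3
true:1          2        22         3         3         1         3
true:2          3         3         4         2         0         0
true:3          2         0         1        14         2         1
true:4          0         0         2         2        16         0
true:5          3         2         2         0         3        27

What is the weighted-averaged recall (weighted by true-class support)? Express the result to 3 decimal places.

Per-class recall (TP/(TP+FN)):
  0: TP=17, FN=0+0+3+1+3=7 → 17/24 = 0.7083
  1: TP=22, FN=2+3+3+1+3=12 → 22/34 = 0.6471
  2: TP=4, FN=3+3+2+0+0=8 → 4/12 = 0.3333
  3: TP=14, FN=2+0+1+2+1=6 → 14/20 = 0.7000
  4: TP=16, FN=0+0+2+2+0=4 → 16/20 = 0.8000
  5: TP=27, FN=3+2+2+0+3=10 → 27/37 = 0.7297
Weighted-recall = Σ (supportᵢ/N)·recallᵢ with N=147: (24/147)·0.7083 + (34/147)·0.6471 + (12/147)·0.3333 + (20/147)·0.7000 + (20/147)·0.8000 + (37/147)·0.7297 = 0.680

0.680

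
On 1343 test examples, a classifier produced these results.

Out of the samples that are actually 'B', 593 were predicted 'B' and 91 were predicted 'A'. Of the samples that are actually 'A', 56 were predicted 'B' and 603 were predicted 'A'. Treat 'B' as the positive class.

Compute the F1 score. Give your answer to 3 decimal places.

0.890

Precision = TP/(TP+FP) = 593/649 = 0.9137
Recall = TP/(TP+FN) = 593/684 = 0.8670
F1 = 2·TP/(2·TP+FP+FN) = 1186/1333 = 0.890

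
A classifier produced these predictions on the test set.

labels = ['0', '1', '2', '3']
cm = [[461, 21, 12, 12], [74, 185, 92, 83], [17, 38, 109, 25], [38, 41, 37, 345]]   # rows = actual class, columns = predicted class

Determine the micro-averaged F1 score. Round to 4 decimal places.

0.6918

Micro-averaging pools counts across classes: ΣTP=1100, ΣFP=490, ΣFN=490.
Micro-F1 score = 2·TP/(2·TP+FP+FN) on pooled counts = 0.6918 (equals overall accuracy in single-label multiclass).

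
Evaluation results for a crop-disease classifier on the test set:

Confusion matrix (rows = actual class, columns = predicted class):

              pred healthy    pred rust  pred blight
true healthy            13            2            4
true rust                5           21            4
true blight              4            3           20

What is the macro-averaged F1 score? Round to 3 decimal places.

0.704

Per-class F1 score (2·TP/(2·TP+FP+FN)):
  healthy: TP=13, FP=5+4=9, FN=2+4=6 → 26/41 = 0.6341
  rust: TP=21, FP=2+3=5, FN=5+4=9 → 42/56 = 0.7500
  blight: TP=20, FP=4+4=8, FN=4+3=7 → 40/55 = 0.7273
Macro-F1 score = mean = (0.6341 + 0.7500 + 0.7273) / 3 = 0.704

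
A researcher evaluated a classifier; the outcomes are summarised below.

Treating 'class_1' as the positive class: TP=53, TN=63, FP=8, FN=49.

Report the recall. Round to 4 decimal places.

Recall = TP/(TP+FN) = 53/(53+49) = 53/102 = 0.5196

0.5196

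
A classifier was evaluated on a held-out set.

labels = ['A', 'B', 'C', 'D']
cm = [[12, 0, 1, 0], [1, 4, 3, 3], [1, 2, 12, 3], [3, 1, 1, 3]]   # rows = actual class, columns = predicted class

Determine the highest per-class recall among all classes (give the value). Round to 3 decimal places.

0.923

Per-class recall (TP/(TP+FN)):
  A: TP=12, FN=0+1+0=1 → 12/13 = 0.9231
  B: TP=4, FN=1+3+3=7 → 4/11 = 0.3636
  C: TP=12, FN=1+2+3=6 → 12/18 = 0.6667
  D: TP=3, FN=3+1+1=5 → 3/8 = 0.3750
Highest is class 'A' with recall = 0.923.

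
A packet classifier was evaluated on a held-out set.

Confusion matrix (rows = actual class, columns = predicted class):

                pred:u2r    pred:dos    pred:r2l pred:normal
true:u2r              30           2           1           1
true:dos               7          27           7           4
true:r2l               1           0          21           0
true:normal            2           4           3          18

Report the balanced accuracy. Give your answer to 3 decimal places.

Balanced accuracy = mean of per-class recall.
  u2r: recall = 30/34 = 0.8824
  dos: recall = 27/45 = 0.6000
  r2l: recall = 21/22 = 0.9545
  normal: recall = 18/27 = 0.6667
Mean = (0.8824 + 0.6000 + 0.9545 + 0.6667) / 4 = 0.776

0.776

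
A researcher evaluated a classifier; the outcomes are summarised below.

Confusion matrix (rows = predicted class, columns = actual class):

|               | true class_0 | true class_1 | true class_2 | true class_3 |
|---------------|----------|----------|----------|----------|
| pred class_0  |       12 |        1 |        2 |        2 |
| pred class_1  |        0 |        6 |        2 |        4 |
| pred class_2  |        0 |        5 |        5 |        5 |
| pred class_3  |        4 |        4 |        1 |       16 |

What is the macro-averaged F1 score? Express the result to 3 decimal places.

0.543

Per-class F1 score (2·TP/(2·TP+FP+FN)):
  class_0: TP=12, FP=1+2+2=5, FN=0+0+4=4 → 24/33 = 0.7273
  class_1: TP=6, FP=0+2+4=6, FN=1+5+4=10 → 12/28 = 0.4286
  class_2: TP=5, FP=0+5+5=10, FN=2+2+1=5 → 10/25 = 0.4000
  class_3: TP=16, FP=4+4+1=9, FN=2+4+5=11 → 32/52 = 0.6154
Macro-F1 score = mean = (0.7273 + 0.4286 + 0.4000 + 0.6154) / 4 = 0.543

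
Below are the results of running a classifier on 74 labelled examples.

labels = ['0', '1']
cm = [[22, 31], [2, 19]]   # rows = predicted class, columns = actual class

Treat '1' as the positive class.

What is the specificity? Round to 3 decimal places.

0.917

Specificity = TN/(TN+FP) = 22/(22+2) = 0.917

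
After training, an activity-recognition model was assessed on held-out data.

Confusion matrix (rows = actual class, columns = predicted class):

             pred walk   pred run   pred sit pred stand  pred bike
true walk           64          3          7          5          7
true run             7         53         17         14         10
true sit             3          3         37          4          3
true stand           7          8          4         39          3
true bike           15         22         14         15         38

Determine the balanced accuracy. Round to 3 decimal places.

0.603

Balanced accuracy = mean of per-class recall.
  walk: recall = 64/86 = 0.7442
  run: recall = 53/101 = 0.5248
  sit: recall = 37/50 = 0.7400
  stand: recall = 39/61 = 0.6393
  bike: recall = 38/104 = 0.3654
Mean = (0.7442 + 0.5248 + 0.7400 + 0.6393 + 0.3654) / 5 = 0.603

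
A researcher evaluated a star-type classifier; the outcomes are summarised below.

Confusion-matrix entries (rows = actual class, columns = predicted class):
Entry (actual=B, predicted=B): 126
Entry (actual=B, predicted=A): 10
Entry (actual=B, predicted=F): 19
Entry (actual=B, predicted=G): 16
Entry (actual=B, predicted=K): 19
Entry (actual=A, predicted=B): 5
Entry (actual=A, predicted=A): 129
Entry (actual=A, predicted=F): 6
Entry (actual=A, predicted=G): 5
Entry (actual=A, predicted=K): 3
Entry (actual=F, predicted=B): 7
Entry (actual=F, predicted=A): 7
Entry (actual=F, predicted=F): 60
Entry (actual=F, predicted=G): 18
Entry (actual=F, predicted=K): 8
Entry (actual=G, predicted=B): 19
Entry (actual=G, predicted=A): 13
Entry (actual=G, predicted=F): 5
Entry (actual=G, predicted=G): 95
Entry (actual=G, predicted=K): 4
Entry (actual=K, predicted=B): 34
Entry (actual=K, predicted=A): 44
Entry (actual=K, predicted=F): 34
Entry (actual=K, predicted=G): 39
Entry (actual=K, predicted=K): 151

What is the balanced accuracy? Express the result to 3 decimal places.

0.667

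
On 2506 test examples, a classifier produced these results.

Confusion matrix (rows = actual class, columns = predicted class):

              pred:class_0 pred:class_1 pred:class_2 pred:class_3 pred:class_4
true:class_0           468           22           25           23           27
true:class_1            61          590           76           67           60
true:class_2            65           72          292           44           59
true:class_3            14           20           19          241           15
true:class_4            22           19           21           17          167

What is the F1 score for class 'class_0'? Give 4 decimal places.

0.7833

Treat 'class_0' as positive and all other classes as negative.
F1 score = 2·TP/(2·TP+FP+FN).
class_0: TP=468, FP=61+65+14+22=162, FN=22+25+23+27=97 → 936/1195 = 0.78326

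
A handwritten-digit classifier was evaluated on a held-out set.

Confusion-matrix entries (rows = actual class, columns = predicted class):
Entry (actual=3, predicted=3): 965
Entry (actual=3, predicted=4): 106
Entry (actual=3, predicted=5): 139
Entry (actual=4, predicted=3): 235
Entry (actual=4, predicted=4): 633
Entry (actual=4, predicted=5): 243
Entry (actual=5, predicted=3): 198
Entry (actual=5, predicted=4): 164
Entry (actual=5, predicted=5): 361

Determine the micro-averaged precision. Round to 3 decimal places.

Micro-averaging pools counts across classes: ΣTP=1959, ΣFP=1085, ΣFN=1085.
Micro-precision = TP/(TP+FP) on pooled counts = 0.644 (equals overall accuracy in single-label multiclass).

0.644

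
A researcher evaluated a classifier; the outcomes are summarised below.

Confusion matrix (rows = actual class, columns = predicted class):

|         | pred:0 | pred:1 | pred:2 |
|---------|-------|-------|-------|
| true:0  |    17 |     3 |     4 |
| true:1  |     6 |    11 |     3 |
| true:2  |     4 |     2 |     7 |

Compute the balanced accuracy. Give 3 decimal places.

0.599

Balanced accuracy = mean of per-class recall.
  0: recall = 17/24 = 0.7083
  1: recall = 11/20 = 0.5500
  2: recall = 7/13 = 0.5385
Mean = (0.7083 + 0.5500 + 0.5385) / 3 = 0.599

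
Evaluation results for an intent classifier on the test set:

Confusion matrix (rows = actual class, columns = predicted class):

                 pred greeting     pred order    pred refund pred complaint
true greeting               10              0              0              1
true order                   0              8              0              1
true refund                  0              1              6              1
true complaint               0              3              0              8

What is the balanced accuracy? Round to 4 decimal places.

0.8188

Balanced accuracy = mean of per-class recall.
  greeting: recall = 10/11 = 0.90909
  order: recall = 8/9 = 0.88889
  refund: recall = 6/8 = 0.75000
  complaint: recall = 8/11 = 0.72727
Mean = (0.90909 + 0.88889 + 0.75000 + 0.72727) / 4 = 0.8188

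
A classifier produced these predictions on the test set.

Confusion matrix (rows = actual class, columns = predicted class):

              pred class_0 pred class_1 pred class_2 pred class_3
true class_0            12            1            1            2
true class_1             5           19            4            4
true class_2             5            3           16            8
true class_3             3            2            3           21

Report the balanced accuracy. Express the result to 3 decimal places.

0.642

Balanced accuracy = mean of per-class recall.
  class_0: recall = 12/16 = 0.7500
  class_1: recall = 19/32 = 0.5938
  class_2: recall = 16/32 = 0.5000
  class_3: recall = 21/29 = 0.7241
Mean = (0.7500 + 0.5938 + 0.5000 + 0.7241) / 4 = 0.642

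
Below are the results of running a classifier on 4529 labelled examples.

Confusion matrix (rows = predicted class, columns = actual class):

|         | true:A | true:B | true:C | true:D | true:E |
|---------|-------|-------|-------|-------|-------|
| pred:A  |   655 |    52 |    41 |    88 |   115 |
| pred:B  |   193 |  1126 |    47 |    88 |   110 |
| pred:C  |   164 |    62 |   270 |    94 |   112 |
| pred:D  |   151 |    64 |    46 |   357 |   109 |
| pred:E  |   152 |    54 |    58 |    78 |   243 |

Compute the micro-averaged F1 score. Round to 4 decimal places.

0.5853

Micro-averaging pools counts across classes: ΣTP=2651, ΣFP=1878, ΣFN=1878.
Micro-F1 score = 2·TP/(2·TP+FP+FN) on pooled counts = 0.5853 (equals overall accuracy in single-label multiclass).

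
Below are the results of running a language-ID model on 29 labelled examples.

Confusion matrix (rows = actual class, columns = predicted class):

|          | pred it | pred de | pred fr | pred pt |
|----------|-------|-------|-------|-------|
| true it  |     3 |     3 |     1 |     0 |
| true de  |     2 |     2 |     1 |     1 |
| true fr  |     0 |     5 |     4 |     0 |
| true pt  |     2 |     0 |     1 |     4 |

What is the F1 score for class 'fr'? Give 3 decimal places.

One-vs-rest for 'fr': TP = diagonal; FP = other classes predicted 'fr'; FN = 'fr' predicted as other.
F1 score = 2·TP/(2·TP+FP+FN).
fr: TP=4, FP=1+1+1=3, FN=0+5+0=5 → 8/16 = 0.5000

0.500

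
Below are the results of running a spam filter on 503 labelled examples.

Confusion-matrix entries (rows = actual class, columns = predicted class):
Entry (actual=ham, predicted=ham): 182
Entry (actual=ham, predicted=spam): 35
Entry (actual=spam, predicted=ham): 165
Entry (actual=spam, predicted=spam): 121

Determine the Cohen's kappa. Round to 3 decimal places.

0.244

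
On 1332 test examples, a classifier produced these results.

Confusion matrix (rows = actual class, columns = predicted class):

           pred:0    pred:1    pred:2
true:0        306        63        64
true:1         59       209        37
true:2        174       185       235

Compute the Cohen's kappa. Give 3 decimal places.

0.355

Observed agreement pₒ = trace/N = 750/1332 = 0.5631
Expected agreement pₑ = Σ (rowᵢ·colᵢ)/N² = (433·539 + 305·457 + 594·336)/1332² = 0.3226
κ = (pₒ − pₑ)/(1 − pₑ) = (0.5631 − 0.3226)/(1 − 0.3226) = 0.355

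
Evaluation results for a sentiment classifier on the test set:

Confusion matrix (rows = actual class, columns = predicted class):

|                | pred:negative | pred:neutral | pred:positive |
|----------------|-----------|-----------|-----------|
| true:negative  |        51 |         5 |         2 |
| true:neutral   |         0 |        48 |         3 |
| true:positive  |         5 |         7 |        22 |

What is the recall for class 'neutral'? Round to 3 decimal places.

0.941

Treat 'neutral' as positive and all other classes as negative.
recall = TP/(TP+FN).
neutral: TP=48, FN=0+3=3 → 48/51 = 0.9412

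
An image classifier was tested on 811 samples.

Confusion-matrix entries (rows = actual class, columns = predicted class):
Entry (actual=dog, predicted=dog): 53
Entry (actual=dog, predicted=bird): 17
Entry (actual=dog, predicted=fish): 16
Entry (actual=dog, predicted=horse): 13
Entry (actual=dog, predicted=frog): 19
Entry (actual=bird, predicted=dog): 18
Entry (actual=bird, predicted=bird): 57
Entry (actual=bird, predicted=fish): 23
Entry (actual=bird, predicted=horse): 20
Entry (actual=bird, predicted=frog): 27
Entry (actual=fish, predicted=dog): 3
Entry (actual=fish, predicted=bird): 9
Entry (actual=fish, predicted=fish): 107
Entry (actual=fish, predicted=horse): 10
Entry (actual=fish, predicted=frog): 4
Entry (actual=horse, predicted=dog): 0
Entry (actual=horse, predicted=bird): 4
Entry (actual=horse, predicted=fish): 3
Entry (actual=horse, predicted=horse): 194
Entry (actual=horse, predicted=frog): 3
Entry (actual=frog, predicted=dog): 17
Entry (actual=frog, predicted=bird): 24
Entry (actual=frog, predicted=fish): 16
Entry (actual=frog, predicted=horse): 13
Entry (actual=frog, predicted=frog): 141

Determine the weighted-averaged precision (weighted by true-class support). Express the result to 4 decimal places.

0.6672

Per-class precision (TP/(TP+FP)):
  dog: TP=53, FP=18+3+0+17=38 → 53/91 = 0.58242
  bird: TP=57, FP=17+9+4+24=54 → 57/111 = 0.51351
  fish: TP=107, FP=16+23+3+16=58 → 107/165 = 0.64848
  horse: TP=194, FP=13+20+10+13=56 → 194/250 = 0.77600
  frog: TP=141, FP=19+27+4+3=53 → 141/194 = 0.72680
Weighted-precision = Σ (supportᵢ/N)·precisionᵢ with N=811: (118/811)·0.58242 + (145/811)·0.51351 + (133/811)·0.64848 + (204/811)·0.77600 + (211/811)·0.72680 = 0.6672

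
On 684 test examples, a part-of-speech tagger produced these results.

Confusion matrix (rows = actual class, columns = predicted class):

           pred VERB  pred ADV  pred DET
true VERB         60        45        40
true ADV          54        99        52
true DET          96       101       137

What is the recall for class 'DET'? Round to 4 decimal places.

0.4102

One-vs-rest for 'DET': TP = diagonal; FP = other classes predicted 'DET'; FN = 'DET' predicted as other.
recall = TP/(TP+FN).
DET: TP=137, FN=96+101=197 → 137/334 = 0.41018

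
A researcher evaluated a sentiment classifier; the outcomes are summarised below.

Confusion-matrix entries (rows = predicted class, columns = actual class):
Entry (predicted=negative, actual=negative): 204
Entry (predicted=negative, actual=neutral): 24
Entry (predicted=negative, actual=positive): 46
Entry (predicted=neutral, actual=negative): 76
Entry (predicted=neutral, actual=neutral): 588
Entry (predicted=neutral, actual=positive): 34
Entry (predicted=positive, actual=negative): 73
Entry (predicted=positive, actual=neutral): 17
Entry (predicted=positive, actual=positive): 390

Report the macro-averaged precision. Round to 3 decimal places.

0.800

Per-class precision (TP/(TP+FP)):
  negative: TP=204, FP=24+46=70 → 204/274 = 0.7445
  neutral: TP=588, FP=76+34=110 → 588/698 = 0.8424
  positive: TP=390, FP=73+17=90 → 390/480 = 0.8125
Macro-precision = mean = (0.7445 + 0.8424 + 0.8125) / 3 = 0.800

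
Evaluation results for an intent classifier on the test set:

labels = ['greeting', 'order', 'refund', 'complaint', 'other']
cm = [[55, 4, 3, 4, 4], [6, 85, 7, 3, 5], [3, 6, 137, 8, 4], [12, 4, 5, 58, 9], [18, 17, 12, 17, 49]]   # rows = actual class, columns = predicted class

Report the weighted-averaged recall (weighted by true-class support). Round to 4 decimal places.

Per-class recall (TP/(TP+FN)):
  greeting: TP=55, FN=4+3+4+4=15 → 55/70 = 0.78571
  order: TP=85, FN=6+7+3+5=21 → 85/106 = 0.80189
  refund: TP=137, FN=3+6+8+4=21 → 137/158 = 0.86709
  complaint: TP=58, FN=12+4+5+9=30 → 58/88 = 0.65909
  other: TP=49, FN=18+17+12+17=64 → 49/113 = 0.43363
Weighted-recall = Σ (supportᵢ/N)·recallᵢ with N=535: (70/535)·0.78571 + (106/535)·0.80189 + (158/535)·0.86709 + (88/535)·0.65909 + (113/535)·0.43363 = 0.7178

0.7178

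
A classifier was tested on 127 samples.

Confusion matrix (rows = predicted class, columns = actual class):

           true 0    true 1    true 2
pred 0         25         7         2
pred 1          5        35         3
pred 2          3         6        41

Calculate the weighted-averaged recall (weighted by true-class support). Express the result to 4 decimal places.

Per-class recall (TP/(TP+FN)):
  0: TP=25, FN=5+3=8 → 25/33 = 0.75758
  1: TP=35, FN=7+6=13 → 35/48 = 0.72917
  2: TP=41, FN=2+3=5 → 41/46 = 0.89130
Weighted-recall = Σ (supportᵢ/N)·recallᵢ with N=127: (33/127)·0.75758 + (48/127)·0.72917 + (46/127)·0.89130 = 0.7953

0.7953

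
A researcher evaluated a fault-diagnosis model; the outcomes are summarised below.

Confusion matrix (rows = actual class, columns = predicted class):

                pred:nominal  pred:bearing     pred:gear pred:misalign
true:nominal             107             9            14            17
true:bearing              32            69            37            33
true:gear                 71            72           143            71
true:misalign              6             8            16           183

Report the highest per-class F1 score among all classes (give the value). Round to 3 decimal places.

0.708

Per-class F1 score (2·TP/(2·TP+FP+FN)):
  nominal: TP=107, FP=32+71+6=109, FN=9+14+17=40 → 214/363 = 0.5895
  bearing: TP=69, FP=9+72+8=89, FN=32+37+33=102 → 138/329 = 0.4195
  gear: TP=143, FP=14+37+16=67, FN=71+72+71=214 → 286/567 = 0.5044
  misalign: TP=183, FP=17+33+71=121, FN=6+8+16=30 → 366/517 = 0.7079
Highest is class 'misalign' with F1 score = 0.708.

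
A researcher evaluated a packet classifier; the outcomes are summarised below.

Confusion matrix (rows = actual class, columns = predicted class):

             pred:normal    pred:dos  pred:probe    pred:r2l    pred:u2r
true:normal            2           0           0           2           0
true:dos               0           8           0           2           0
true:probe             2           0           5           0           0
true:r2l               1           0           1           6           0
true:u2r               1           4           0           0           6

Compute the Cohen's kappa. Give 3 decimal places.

Observed agreement pₒ = trace/N = 27/40 = 0.6750
Expected agreement pₑ = Σ (rowᵢ·colᵢ)/N² = (4·6 + 10·12 + 7·6 + 8·10 + 11·6)/40² = 0.2075
κ = (pₒ − pₑ)/(1 − pₑ) = (0.6750 − 0.2075)/(1 − 0.2075) = 0.590

0.590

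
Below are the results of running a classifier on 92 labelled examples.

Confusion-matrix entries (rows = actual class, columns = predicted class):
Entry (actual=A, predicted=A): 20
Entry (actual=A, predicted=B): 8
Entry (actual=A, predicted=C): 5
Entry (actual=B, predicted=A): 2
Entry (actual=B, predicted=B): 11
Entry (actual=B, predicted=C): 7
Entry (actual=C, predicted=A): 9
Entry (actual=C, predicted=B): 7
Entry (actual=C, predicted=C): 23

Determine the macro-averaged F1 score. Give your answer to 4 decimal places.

0.5750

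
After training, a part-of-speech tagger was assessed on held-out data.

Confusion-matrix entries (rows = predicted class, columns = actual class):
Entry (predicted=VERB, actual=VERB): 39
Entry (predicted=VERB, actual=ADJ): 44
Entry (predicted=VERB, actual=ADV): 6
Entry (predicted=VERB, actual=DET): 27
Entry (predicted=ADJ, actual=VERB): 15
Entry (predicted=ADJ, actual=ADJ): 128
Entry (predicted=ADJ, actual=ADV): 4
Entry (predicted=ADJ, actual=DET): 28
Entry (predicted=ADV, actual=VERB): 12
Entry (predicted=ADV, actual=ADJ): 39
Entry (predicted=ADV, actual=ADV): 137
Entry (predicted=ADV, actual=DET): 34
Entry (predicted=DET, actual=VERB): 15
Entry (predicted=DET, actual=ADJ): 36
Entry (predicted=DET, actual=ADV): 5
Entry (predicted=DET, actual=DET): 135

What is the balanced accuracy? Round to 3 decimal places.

0.626

Balanced accuracy = mean of per-class recall.
  VERB: recall = 39/81 = 0.4815
  ADJ: recall = 128/247 = 0.5182
  ADV: recall = 137/152 = 0.9013
  DET: recall = 135/224 = 0.6027
Mean = (0.4815 + 0.5182 + 0.9013 + 0.6027) / 4 = 0.626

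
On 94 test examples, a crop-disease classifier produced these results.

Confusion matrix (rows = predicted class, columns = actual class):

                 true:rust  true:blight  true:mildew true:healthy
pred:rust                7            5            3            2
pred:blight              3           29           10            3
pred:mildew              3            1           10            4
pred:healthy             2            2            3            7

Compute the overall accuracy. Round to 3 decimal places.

0.564

Accuracy = trace / total = (7+29+10+7=53) / 94 = 53/94 = 0.564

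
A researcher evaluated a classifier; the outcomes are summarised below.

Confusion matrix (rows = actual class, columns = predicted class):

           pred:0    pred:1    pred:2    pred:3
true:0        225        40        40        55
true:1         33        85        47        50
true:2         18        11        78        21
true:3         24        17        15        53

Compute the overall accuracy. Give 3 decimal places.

0.543

Accuracy = trace / total = (225+85+78+53=441) / 812 = 441/812 = 0.543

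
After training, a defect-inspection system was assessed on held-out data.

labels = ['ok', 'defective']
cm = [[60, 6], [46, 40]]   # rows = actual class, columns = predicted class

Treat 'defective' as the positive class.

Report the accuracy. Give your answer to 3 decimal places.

0.658

Accuracy = (TP+TN)/N = (40+60)/152 = 0.658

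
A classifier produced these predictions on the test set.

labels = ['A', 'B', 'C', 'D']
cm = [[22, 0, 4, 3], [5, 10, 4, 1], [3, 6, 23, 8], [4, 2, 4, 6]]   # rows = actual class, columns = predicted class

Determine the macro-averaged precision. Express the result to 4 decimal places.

0.5483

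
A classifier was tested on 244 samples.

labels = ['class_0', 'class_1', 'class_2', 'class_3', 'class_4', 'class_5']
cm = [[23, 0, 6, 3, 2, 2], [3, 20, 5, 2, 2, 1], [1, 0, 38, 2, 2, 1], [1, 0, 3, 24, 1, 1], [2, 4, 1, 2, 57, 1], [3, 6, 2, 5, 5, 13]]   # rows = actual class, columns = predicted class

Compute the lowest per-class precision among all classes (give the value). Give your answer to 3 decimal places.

Per-class precision (TP/(TP+FP)):
  class_0: TP=23, FP=3+1+1+2+3=10 → 23/33 = 0.6970
  class_1: TP=20, FP=0+0+0+4+6=10 → 20/30 = 0.6667
  class_2: TP=38, FP=6+5+3+1+2=17 → 38/55 = 0.6909
  class_3: TP=24, FP=3+2+2+2+5=14 → 24/38 = 0.6316
  class_4: TP=57, FP=2+2+2+1+5=12 → 57/69 = 0.8261
  class_5: TP=13, FP=2+1+1+1+1=6 → 13/19 = 0.6842
Lowest is class 'class_3' with precision = 0.632.

0.632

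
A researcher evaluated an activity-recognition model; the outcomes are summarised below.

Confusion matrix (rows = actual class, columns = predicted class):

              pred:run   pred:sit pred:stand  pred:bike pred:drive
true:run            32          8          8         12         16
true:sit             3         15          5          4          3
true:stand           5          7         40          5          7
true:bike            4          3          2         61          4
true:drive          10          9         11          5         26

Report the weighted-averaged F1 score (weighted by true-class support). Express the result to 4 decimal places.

0.5655

Per-class F1 score (2·TP/(2·TP+FP+FN)):
  run: TP=32, FP=3+5+4+10=22, FN=8+8+12+16=44 → 64/130 = 0.49231
  sit: TP=15, FP=8+7+3+9=27, FN=3+5+4+3=15 → 30/72 = 0.41667
  stand: TP=40, FP=8+5+2+11=26, FN=5+7+5+7=24 → 80/130 = 0.61538
  bike: TP=61, FP=12+4+5+5=26, FN=4+3+2+4=13 → 122/161 = 0.75776
  drive: TP=26, FP=16+3+7+4=30, FN=10+9+11+5=35 → 52/117 = 0.44444
Weighted-F1 score = Σ (supportᵢ/N)·F1 scoreᵢ with N=305: (76/305)·0.49231 + (30/305)·0.41667 + (64/305)·0.61538 + (74/305)·0.75776 + (61/305)·0.44444 = 0.5655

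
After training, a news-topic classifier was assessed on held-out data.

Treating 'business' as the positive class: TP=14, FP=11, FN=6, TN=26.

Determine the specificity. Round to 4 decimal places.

0.7027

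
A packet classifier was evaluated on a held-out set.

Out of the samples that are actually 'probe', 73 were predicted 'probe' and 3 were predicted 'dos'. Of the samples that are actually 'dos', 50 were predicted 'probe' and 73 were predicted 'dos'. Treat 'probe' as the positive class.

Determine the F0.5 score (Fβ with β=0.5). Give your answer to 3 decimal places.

0.643

Fβ = (1+β²)·TP / ((1+β²)·TP + β²·FN + FP), with β²=1/4
= 1.25·73 / (1.25·73 + 0.25·3 + 50) = 0.643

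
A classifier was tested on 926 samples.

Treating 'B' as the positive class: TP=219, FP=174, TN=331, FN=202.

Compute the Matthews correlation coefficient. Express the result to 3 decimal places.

0.177

MCC = (TP·TN − FP·FN) / √((TP+FP)(TP+FN)(TN+FP)(TN+FN))
Numerator = 219·331 − 174·202 = 37341
Denominator = √(393·421·505·533) = √44534156745 = 211031.1748
MCC = 37341 / 211031.1748 = 0.177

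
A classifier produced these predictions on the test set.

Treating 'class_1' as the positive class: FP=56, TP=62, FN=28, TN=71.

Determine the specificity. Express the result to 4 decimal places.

0.5591

Specificity = TN/(TN+FP) = 71/(71+56) = 0.5591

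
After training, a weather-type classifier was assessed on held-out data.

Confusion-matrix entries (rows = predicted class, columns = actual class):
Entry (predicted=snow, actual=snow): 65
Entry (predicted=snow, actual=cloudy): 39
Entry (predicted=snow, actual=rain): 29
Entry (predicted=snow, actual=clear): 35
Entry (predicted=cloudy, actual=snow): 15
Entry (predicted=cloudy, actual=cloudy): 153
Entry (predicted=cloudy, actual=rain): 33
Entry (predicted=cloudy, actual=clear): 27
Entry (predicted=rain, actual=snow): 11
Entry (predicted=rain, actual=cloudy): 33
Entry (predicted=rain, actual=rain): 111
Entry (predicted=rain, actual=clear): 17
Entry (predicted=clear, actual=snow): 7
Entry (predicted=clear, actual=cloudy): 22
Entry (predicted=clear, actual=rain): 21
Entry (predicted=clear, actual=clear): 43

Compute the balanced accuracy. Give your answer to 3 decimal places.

0.552

Balanced accuracy = mean of per-class recall.
  snow: recall = 65/98 = 0.6633
  cloudy: recall = 153/247 = 0.6194
  rain: recall = 111/194 = 0.5722
  clear: recall = 43/122 = 0.3525
Mean = (0.6633 + 0.6194 + 0.5722 + 0.3525) / 4 = 0.552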